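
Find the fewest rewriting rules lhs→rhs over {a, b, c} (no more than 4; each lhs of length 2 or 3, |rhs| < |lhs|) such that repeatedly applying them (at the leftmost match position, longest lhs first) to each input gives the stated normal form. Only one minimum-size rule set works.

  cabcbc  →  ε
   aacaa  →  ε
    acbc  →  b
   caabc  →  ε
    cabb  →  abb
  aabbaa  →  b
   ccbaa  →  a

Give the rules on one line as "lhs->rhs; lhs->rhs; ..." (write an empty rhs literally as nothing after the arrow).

  | cabcbc => abcbc => aabc => bbc => ba => ε
  | aacaa => bcaa => aaa => ba => ε
  | acbc => aca => aa => b
  | caabc => aabc => bbc => ba => ε

aa->b; ba->; bc->a; ca->a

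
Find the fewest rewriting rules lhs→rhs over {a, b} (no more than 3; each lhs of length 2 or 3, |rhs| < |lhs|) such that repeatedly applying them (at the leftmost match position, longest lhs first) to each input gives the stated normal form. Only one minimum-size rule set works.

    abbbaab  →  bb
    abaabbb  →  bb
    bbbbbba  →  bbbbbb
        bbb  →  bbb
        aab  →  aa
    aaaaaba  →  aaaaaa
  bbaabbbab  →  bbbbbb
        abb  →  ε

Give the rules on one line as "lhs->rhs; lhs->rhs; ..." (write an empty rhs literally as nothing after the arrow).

aab->aa; abb->; ba->b

  | abbbaab => baab => bab => bb
  | abaabbb => ababbb => abbbb => bb
  | bbbbbba => bbbbbb
  | bbb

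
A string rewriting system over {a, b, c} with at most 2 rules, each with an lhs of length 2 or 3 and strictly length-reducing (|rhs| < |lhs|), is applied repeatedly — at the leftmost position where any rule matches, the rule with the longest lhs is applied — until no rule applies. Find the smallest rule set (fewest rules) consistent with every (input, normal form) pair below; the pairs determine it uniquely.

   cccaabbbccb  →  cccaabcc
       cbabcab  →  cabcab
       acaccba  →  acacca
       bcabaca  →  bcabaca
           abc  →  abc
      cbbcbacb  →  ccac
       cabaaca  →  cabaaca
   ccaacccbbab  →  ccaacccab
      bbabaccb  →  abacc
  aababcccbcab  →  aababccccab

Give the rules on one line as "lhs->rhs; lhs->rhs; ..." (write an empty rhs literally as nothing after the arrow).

  | cccaabbbccb => cccaabccb => cccaabcc
  | cbabcab => cabcab
  | acaccba => acacca
  | bcabaca

bb->; cb->c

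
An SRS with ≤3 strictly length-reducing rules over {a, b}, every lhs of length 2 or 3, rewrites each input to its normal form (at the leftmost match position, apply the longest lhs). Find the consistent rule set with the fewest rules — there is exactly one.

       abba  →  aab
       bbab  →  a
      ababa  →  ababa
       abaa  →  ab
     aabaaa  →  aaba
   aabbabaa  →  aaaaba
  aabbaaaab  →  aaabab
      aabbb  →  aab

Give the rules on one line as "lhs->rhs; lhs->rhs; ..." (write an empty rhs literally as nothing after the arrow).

baa->b; bb->; bba->ab

  | abba => aab
  | bbab => abb => a
  | ababa
  | abaa => ab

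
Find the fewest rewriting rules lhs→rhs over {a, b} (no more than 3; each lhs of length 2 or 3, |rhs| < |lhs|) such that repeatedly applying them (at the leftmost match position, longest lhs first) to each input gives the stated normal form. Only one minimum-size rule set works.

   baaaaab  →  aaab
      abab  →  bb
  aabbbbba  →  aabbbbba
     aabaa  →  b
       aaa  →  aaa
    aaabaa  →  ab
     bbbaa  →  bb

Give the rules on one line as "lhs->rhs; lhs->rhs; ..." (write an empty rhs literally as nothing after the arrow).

aba->b; baa->

  | baaaaab => aaab
  | abab => bb
  | aabbbbba
  | aabaa => aba => b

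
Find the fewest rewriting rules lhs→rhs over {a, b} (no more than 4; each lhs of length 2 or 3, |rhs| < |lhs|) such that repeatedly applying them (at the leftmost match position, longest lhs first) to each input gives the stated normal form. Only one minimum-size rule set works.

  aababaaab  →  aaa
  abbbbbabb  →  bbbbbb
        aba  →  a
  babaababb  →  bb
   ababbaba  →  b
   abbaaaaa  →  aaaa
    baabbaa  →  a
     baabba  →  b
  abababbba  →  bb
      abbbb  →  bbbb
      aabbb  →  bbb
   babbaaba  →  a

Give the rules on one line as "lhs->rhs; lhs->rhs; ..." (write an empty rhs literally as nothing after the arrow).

  | aababaaab => aabaaab => aaaab => aaa
  | abbbbbabb => bbbbbabb => bbbbbb
  | aba => a
  | babaababb => abaababb => aababb => aabb => abb => bb

ab->; abb->bb; ba->a; bba->b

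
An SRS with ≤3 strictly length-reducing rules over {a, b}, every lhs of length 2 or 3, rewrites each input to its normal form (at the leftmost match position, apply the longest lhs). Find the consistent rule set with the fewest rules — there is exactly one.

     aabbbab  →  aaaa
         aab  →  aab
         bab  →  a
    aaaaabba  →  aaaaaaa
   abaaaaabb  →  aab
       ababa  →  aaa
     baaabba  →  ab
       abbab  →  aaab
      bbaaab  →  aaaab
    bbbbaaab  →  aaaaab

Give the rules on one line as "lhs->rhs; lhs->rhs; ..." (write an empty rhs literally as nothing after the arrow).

  | aabbbab => aaabab => aaabb => aaaa
  | aab
  | bab => bb => a
  | aaaaabba => aaaaaaa

ba->b; bb->a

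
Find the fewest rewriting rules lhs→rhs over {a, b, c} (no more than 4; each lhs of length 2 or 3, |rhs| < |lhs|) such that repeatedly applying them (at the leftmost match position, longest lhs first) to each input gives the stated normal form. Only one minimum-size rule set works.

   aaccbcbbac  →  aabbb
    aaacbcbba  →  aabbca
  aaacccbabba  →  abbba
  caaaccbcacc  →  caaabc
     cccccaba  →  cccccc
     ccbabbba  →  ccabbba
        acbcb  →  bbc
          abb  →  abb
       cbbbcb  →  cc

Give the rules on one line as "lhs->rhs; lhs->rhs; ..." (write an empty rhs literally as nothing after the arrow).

  | aaccbcbbac => abcbcbbac => abccbbac => aabbac => aabbb
  | aaacbcbba => aabbcbba => aabbcba => aabbca
  | aaacccbabba => aabccbabba => aaababba => aacbba => abbba
  | caaaccbcacc => caabcbcacc => caabccacc => caaaacc => caaabc

aba->c; ac->b; bcc->a; cb->c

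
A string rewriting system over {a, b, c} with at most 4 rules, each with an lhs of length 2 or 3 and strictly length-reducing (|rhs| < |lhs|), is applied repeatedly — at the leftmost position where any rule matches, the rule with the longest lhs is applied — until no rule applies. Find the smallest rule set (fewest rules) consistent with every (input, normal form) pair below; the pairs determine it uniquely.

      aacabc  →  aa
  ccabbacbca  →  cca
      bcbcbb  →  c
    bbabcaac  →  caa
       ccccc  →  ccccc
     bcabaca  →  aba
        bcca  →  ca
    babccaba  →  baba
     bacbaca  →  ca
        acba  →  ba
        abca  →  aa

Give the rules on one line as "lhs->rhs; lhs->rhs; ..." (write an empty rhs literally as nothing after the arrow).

  | aacabc => aabc => aa
  | ccabbacbca => ccacacbca => ccacbca => ccbca => cca
  | bcbcbb => bcbb => bb => c
  | bbabcaac => cabcaac => caaac => caa

ac->; bb->c; bc->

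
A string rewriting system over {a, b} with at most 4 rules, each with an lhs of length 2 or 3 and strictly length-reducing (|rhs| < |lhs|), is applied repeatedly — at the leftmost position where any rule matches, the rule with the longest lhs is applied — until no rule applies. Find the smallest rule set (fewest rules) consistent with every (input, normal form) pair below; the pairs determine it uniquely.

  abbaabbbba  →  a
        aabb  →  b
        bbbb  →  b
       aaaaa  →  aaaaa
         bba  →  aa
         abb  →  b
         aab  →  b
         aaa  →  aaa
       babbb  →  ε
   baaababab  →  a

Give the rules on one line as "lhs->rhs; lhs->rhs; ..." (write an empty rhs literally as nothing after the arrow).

ab->b; abb->b; bb->a; bbb->

  | abbaabbbba => baabbbba => babbba => bbba => a
  | aabb => ab => b
  | bbbb => b
  | aaaaa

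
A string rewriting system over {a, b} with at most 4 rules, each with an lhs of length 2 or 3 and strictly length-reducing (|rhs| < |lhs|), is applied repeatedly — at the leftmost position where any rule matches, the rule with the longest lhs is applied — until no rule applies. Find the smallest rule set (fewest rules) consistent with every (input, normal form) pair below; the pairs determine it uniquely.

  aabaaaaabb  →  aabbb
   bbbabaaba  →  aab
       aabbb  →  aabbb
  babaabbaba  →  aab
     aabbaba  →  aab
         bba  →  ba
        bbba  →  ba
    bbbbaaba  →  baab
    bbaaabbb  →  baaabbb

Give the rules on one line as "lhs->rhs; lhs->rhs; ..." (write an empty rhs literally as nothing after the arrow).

  | aabaaaaabb => aabaaaabb => aabaaabb => aabaabb => aababb => aabbb
  | bbbabaaba => bbabaaba => babaaba => aaba => aab
  | aabbb
  | babaabbaba => aabbaba => aababa => aabba => aaba => aab

aba->ab; bab->; bba->ba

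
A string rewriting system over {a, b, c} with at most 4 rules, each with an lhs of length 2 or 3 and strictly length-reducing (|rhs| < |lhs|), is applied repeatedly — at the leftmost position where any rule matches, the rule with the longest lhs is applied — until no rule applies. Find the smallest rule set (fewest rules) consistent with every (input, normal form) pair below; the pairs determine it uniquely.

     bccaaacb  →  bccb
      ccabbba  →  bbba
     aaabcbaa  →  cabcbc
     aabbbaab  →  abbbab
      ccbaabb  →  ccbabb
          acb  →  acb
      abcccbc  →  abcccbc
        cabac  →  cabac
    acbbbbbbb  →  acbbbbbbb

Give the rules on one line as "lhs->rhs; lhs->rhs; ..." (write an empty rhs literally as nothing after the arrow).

aa->c; aab->ab; cca->

  | bccaaacb => baacb => bccb
  | ccabbba => bbba
  | aaabcbaa => cabcbaa => cabcbc
  | aabbbaab => abbbaab => abbbab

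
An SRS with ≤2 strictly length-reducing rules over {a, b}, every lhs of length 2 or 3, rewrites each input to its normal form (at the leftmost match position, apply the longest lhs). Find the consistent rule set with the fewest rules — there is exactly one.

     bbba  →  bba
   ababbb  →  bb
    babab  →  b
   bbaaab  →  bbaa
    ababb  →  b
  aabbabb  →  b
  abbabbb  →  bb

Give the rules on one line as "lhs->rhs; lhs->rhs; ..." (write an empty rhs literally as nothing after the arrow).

  | bbba => bba
  | ababbb => abbb => bb
  | babab => bab => b
  | bbaaab => bbaa

ab->; bbb->bb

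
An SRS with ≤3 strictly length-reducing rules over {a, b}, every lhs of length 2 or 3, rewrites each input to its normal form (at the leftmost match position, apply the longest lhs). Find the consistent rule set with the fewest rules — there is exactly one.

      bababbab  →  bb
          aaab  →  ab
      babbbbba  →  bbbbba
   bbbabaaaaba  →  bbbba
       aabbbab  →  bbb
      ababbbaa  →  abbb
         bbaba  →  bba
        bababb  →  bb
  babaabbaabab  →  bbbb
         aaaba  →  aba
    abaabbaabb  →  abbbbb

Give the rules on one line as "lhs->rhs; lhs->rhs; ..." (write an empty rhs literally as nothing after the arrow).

  | bababbab => babbab => bbab => bb
  | aaab => ab
  | babbbbba => bbbbba
  | bbbabaaaaba => bbbaaaaba => bbbaaba => bbbba

aa->; bab->b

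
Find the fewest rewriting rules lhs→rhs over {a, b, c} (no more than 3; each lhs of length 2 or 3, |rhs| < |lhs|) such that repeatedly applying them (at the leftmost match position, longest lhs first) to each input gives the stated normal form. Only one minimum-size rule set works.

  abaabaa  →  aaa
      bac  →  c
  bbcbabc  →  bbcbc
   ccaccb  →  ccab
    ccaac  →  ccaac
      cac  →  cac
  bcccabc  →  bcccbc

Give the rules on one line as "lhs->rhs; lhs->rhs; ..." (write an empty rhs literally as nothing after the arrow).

  | abaabaa => aabaa => aaa
  | bac => c
  | bbcbabc => bbcbc
  | ccaccb => ccab

abc->bc; acc->a; ba->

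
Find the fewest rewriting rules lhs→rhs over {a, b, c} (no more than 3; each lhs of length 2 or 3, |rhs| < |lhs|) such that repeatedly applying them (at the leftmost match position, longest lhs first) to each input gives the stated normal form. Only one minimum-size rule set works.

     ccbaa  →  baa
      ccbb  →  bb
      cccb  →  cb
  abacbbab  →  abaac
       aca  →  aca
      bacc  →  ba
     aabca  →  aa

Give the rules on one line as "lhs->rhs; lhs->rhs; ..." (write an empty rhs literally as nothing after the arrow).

aab->ac; cbb->a; cc->

  | ccbaa => baa
  | ccbb => bb
  | cccb => cb
  | abacbbab => abaaab => abaac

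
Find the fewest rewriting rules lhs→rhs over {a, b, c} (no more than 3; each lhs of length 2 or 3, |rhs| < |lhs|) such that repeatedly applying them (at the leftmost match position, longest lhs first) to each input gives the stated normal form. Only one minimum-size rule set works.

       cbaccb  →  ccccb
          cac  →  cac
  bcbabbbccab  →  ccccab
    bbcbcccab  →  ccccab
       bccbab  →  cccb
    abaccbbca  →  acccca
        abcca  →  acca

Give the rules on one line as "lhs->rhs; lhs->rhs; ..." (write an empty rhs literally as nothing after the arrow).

  | cbaccb => ccccb
  | cac
  | bcbabbbccab => cbabbbccab => ccbbbccab => ccbbccab => ccbccab => ccccab
  | bbcbcccab => bcbcccab => cbcccab => ccccab

ba->c; bc->c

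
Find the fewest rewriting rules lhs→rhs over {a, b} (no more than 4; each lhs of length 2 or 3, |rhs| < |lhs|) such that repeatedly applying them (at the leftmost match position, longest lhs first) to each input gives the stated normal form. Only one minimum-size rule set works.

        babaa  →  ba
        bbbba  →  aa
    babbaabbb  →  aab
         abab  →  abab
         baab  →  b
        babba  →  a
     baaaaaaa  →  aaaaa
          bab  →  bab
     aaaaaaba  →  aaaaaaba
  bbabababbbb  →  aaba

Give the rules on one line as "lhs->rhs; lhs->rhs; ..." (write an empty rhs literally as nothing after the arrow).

  | babaa => ba
  | bbbba => bba => aa
  | babbaabbb => baaaabbb => aabbb => aab
  | abab

baa->; bb->a; bbb->b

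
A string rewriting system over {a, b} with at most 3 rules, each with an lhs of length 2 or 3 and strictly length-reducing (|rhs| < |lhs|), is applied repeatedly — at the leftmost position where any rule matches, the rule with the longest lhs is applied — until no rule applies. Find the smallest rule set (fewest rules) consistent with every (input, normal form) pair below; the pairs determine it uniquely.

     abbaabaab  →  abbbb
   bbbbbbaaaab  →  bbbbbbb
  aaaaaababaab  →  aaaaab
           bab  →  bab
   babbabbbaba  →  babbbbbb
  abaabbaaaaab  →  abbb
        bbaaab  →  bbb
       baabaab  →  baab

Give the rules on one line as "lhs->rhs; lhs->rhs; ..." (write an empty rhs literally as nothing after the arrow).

aba->; bba->bb

  | abbaabaab => abbabaab => abbbaab => abbbab => abbbb
  | bbbbbbaaaab => bbbbbbaaab => bbbbbbaab => bbbbbbab => bbbbbbb
  | aaaaaababaab => aaaaabaab => aaaaab
  | bab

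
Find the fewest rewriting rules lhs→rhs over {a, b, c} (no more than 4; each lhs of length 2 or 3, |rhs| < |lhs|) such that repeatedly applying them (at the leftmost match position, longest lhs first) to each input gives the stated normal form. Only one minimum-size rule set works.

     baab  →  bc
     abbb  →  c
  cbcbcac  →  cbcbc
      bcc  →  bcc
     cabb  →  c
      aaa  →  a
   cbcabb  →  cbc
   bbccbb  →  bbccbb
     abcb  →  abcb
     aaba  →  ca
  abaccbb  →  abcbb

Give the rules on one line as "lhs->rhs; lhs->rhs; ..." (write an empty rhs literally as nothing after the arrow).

aa->; aab->c; abb->aa; ac->

  | baab => bc
  | abbb => aab => c
  | cbcbcac => cbcbc
  | bcc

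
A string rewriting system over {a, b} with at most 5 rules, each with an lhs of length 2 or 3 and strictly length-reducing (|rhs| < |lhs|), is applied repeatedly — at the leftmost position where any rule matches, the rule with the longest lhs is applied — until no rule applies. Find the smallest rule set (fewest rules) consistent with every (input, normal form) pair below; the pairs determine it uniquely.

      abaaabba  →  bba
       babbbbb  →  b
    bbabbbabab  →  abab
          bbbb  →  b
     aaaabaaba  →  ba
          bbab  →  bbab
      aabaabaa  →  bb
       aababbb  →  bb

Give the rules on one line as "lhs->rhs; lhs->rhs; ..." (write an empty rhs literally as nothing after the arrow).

  | abaaabba => abbbba => bba
  | babbbbb => bbbb => b
  | bbabbbabab => bbbabab => abab
  | bbbb => b

aa->; aaa->b; abb->; bbb->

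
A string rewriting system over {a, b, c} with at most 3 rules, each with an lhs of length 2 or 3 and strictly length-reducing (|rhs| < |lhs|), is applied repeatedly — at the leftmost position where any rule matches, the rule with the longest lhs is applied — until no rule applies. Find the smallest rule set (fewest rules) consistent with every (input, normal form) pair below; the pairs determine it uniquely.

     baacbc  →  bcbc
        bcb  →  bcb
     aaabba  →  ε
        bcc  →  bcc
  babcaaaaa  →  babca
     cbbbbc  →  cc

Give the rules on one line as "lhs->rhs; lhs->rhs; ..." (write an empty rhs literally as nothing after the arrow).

  | baacbc => bcbc
  | bcb
  | aaabba => abba => aa => ε
  | bcc

aa->; bb->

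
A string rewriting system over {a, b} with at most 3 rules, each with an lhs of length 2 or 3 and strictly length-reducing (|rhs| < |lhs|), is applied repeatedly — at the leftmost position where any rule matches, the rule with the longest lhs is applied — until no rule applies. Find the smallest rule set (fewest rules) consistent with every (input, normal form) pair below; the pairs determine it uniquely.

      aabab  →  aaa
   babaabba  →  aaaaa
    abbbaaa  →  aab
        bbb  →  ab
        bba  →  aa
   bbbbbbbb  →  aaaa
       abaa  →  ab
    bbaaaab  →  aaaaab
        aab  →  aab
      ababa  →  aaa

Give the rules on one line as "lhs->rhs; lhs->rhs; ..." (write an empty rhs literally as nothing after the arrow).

ba->b; bb->a

  | aabab => aabb => aaa
  | babaabba => bbaabba => aaabba => aaaaa
  | abbbaaa => aabaaa => aabaa => aaba => aab
  | bbb => ab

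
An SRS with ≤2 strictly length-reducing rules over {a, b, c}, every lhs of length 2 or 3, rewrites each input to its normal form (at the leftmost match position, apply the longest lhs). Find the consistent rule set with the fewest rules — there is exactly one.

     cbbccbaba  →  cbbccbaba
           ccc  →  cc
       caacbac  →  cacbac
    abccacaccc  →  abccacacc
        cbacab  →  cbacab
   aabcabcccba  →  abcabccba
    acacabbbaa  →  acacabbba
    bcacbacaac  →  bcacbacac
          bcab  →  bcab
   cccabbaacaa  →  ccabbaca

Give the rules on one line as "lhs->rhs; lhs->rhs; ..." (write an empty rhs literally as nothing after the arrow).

aa->a; ccc->cc

  | cbbccbaba
  | ccc => cc
  | caacbac => cacbac
  | abccacaccc => abccacacc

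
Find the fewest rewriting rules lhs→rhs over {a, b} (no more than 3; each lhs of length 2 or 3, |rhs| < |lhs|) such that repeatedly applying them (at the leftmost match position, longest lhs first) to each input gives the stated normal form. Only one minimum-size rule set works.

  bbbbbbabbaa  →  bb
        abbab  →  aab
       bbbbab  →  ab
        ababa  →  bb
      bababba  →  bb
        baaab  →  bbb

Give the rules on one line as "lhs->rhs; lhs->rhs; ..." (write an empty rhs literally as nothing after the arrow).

aaa->bb; ba->a

  | bbbbbbabbaa => bbbbbabbaa => bbbbabbaa => bbbabbaa => bbabbaa => babbaa => abbaa => abaa => aaa => bb
  | abbab => abab => aab
  | bbbbab => bbbab => bbab => bab => ab
  | ababa => aaba => aaa => bb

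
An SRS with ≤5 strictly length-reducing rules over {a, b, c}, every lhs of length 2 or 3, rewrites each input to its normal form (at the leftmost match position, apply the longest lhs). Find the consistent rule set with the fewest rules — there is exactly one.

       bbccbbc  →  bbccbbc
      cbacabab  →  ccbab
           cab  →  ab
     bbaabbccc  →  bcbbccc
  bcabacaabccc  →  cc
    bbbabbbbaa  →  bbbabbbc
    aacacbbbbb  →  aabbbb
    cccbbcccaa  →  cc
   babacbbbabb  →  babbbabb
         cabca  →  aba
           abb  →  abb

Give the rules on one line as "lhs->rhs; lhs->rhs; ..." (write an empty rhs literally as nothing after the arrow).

  | bbccbbc
  | cbacabab => cbaabab => ccbab
  | cab => ab
  | bbaabbccc => bcbbccc

acb->; baa->c; ca->a; cbc->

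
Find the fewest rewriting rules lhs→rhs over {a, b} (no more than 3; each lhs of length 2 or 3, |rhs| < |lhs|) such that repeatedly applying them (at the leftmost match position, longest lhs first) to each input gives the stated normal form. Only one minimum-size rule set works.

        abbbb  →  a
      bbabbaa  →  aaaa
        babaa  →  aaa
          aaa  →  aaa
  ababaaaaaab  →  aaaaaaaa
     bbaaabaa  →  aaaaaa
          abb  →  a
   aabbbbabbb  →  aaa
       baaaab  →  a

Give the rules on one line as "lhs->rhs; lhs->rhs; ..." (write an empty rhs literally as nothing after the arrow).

ab->a; ba->b; bb->a

  | abbbb => abbb => abb => ab => a
  | bbabbaa => aabbaa => aabaa => aaaa
  | babaa => bbaa => aaa
  | aaa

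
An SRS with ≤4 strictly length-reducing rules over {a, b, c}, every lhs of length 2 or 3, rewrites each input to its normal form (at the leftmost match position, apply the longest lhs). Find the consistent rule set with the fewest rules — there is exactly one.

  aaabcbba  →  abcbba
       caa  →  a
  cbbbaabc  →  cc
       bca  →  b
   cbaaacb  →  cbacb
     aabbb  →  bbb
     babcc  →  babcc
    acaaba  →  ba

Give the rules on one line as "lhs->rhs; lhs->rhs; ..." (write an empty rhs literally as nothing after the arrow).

aa->; bbc->c; ca->

  | aaabcbba => abcbba
  | caa => a
  | cbbbaabc => cbbbbc => cbbc => cc
  | bca => b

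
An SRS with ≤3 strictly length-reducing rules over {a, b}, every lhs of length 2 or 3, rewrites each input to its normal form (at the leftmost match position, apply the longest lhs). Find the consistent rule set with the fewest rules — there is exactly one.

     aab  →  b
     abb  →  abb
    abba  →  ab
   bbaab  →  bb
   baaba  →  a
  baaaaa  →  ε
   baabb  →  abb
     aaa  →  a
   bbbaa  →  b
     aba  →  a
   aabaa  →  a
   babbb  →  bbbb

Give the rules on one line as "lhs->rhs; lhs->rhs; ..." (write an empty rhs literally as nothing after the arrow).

aa->; ba->; bab->bb

  | aab => b
  | abb
  | abba => ab
  | bbaab => bab => bb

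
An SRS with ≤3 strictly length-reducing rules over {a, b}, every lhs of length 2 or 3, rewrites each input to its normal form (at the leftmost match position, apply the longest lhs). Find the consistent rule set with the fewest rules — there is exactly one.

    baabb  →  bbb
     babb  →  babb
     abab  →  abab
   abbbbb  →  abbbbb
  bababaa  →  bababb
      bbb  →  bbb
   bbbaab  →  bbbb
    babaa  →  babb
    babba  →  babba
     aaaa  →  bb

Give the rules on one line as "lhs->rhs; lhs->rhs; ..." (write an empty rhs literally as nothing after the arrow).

  | baabb => bbb
  | babb
  | abab
  | abbbbb

aa->b; aab->b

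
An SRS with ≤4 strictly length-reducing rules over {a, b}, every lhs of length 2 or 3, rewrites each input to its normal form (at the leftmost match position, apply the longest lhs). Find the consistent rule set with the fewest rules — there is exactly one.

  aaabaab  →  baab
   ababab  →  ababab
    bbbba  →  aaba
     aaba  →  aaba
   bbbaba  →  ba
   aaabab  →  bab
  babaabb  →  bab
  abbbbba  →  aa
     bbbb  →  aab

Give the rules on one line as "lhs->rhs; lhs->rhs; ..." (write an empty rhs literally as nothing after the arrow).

  | aaabaab => baab
  | ababab
  | bbbba => aaba
  | aaba

aaa->; bb->a; bbb->aa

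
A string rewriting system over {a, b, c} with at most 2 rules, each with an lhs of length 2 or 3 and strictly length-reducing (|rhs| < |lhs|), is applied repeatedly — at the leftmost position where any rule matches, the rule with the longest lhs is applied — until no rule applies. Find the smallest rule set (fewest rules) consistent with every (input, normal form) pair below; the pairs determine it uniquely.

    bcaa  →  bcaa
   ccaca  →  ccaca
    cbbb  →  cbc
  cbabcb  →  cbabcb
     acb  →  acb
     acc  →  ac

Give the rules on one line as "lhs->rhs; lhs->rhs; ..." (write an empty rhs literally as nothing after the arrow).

  | bcaa
  | ccaca
  | cbbb => cbc
  | cbabcb

acc->ac; bbb->bc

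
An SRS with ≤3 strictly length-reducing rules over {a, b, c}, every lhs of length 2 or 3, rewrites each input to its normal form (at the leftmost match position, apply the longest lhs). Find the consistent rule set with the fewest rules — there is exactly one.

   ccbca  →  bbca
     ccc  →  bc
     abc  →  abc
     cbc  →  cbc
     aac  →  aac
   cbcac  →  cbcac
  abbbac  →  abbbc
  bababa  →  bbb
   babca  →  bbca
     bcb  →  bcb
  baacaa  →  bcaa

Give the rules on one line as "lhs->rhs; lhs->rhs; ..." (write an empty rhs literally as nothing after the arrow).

ba->b; cc->b

  | ccbca => bbca
  | ccc => bc
  | abc
  | cbc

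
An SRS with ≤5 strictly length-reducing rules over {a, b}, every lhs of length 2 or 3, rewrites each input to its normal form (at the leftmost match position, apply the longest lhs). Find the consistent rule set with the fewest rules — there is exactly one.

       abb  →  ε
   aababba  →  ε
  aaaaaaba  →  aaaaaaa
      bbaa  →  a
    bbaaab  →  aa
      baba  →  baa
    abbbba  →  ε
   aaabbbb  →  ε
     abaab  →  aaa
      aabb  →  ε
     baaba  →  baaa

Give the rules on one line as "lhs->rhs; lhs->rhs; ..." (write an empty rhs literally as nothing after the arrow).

  | abb => bb => ε
  | aababba => aaabba => aabba => abba => bba => ε
  | aaaaaaba => aaaaaaa
  | bbaa => a

ab->a; abb->bb; bb->; bba->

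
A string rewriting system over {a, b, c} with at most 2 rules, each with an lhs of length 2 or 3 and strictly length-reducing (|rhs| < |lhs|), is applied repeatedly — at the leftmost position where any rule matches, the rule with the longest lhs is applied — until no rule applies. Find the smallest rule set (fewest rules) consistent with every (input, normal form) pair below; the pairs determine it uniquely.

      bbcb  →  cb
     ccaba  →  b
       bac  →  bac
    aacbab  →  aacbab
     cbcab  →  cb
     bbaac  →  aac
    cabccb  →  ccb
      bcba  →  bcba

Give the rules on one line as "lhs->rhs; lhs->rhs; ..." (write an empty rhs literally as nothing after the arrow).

bb->; ca->b

  | bbcb => cb
  | ccaba => cbba => ca => b
  | bac
  | aacbab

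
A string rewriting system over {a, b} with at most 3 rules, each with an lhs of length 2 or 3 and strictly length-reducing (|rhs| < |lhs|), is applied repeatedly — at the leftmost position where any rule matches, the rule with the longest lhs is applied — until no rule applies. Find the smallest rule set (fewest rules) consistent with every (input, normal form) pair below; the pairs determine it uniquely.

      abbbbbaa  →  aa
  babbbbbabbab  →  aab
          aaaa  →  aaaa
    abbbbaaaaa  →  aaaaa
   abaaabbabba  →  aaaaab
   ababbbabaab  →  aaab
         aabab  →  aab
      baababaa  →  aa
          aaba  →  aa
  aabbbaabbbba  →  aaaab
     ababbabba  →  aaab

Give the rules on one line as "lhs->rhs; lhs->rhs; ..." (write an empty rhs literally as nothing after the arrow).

ba->; bb->b; bba->ab

  | abbbbbaa => abbbbaa => abbbaa => abbaa => aaba => aa
  | babbbbbabbab => bbbbbabbab => bbbbabbab => bbbabbab => bbabbab => abbbab => abbab => aabb => aab
  | aaaa
  | abbbbaaaaa => abbbaaaaa => abbaaaaa => aabaaaa => aaaaa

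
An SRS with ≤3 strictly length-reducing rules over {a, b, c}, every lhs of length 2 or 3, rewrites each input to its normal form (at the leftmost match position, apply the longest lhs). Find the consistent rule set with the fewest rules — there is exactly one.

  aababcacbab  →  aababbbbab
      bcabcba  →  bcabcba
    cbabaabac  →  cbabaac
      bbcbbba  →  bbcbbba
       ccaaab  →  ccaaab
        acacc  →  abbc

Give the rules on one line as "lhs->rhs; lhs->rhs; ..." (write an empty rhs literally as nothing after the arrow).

bac->c; cac->bb

  | aababcacbab => aababbbbab
  | bcabcba
  | cbabaabac => cbabaac
  | bbcbbba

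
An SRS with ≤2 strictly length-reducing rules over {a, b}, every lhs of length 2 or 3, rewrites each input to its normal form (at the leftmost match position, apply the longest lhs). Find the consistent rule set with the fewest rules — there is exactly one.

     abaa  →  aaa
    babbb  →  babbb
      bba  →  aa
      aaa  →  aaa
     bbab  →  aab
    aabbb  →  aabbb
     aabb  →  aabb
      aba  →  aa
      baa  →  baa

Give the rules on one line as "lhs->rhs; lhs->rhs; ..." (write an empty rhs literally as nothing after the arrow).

aba->aa; bba->aa

  | abaa => aaa
  | babbb
  | bba => aa
  | aaa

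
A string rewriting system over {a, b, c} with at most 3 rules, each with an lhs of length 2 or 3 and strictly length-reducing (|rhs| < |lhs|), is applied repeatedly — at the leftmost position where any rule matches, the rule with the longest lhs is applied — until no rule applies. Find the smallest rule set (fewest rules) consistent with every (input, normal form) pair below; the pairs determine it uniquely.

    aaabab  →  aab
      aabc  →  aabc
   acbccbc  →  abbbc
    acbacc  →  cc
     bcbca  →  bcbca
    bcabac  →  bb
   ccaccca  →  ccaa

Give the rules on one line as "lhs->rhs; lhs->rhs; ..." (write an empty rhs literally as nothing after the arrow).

aba->; ac->a; bcc->bb

  | aaabab => aab
  | aabc
  | acbccbc => abccbc => abbbc
  | acbacc => abacc => cc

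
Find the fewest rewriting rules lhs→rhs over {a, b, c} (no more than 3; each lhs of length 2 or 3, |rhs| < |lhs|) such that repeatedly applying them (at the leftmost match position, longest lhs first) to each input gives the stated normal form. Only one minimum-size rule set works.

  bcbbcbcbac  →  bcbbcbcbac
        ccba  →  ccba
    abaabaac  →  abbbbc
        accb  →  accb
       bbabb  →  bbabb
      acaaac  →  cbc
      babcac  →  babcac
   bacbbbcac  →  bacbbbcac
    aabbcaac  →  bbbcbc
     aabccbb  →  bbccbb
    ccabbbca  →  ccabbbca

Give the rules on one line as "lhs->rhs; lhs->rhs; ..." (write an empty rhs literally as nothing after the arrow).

aa->b; aca->c

  | bcbbcbcbac
  | ccba
  | abaabaac => abbbaac => abbbbc
  | accb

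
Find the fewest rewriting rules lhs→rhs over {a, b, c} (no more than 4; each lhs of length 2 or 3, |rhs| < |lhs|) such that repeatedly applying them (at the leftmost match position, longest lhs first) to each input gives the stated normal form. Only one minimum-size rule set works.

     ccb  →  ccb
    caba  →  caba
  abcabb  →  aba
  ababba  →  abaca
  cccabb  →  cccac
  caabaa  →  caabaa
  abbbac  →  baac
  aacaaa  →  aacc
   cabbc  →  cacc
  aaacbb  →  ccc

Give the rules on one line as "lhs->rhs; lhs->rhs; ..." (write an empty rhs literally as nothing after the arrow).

aaa->c; acb->ba; bb->c; bca->ab

  | ccb
  | caba
  | abcabb => aabbb => aacb => aba
  | ababba => abaca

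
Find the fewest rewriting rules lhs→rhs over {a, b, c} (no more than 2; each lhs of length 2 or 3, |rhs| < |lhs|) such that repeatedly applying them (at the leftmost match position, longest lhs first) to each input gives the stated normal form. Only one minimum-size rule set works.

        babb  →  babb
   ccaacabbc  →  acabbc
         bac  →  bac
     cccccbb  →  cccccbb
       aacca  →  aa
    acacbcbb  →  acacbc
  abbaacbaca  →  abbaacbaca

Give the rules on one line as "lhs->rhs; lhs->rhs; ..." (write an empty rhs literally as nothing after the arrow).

  | babb
  | ccaacabbc => acabbc
  | bac
  | cccccbb

bcb->bc; cca->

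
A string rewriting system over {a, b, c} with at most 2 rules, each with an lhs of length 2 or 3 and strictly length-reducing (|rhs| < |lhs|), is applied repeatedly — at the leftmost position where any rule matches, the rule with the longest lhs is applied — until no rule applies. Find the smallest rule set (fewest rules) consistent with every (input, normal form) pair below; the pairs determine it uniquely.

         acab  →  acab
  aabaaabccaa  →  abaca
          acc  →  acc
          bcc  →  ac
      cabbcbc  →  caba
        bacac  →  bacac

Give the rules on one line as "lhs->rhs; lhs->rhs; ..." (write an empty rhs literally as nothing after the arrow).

aa->a; bc->a

  | acab
  | aabaaabccaa => abaaabccaa => abaabccaa => ababccaa => abaacaa => abacaa => abaca
  | acc
  | bcc => ac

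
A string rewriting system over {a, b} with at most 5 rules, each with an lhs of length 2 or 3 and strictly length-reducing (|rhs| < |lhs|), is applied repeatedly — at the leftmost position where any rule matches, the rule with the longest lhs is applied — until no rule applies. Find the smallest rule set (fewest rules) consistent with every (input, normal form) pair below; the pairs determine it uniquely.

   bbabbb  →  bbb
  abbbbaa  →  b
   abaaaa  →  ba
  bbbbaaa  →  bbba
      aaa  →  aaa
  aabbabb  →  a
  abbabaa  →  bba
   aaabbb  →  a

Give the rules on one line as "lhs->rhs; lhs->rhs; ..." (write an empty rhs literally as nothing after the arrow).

ab->; aba->bb; abb->; baa->

  | bbabbb => bbb
  | abbbbaa => bbaa => b
  | abaaaa => bbaaa => ba
  | bbbbaaa => bbba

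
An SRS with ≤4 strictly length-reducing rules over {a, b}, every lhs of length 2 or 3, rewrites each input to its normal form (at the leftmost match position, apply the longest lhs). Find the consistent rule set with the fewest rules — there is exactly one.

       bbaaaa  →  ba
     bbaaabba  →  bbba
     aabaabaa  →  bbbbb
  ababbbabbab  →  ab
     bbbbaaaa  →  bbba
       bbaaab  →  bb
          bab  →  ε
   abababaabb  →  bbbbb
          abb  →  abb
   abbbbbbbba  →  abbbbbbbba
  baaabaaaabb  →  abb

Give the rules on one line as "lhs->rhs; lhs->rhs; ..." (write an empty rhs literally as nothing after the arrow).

  | bbaaaa => bbaba => ba
  | bbaaabba => bbabbba => bbba
  | aabaabaa => bbaabaa => bbbbaa => bbbbb
  | ababbbabbab => abbabbab => abbab => ab

aa->b; aaa->ab; bab->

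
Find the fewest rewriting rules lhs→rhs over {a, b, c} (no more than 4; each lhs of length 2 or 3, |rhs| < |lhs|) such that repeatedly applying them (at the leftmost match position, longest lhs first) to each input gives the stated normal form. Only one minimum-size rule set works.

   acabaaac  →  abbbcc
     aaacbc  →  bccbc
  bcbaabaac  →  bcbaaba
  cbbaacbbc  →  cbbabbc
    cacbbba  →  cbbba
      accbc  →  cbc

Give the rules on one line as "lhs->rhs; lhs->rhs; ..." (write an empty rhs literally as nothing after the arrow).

aaa->bc; ac->; aca->ab

  | acabaaac => abbaaac => abbbcc
  | aaacbc => bccbc
  | bcbaabaac => bcbaaba
  | cbbaacbbc => cbbabbc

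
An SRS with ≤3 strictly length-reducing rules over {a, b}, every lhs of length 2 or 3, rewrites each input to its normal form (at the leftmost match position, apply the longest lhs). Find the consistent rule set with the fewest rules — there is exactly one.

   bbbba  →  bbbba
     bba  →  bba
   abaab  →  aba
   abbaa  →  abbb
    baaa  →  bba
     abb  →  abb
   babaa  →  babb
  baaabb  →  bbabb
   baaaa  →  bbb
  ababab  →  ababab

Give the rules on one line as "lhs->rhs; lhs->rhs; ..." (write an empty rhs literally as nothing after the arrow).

  | bbbba
  | bba
  | abaab => aba
  | abbaa => abbb

aa->b; aab->a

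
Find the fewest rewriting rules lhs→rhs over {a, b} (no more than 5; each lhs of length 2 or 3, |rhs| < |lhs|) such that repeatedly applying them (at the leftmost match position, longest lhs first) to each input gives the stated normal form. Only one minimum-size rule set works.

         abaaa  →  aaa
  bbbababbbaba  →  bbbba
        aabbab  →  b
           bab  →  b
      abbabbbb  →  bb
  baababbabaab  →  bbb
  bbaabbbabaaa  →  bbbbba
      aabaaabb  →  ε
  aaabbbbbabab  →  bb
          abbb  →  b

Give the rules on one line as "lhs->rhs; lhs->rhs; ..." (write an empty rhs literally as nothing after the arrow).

aab->; ab->; abb->; baa->b

  | abaaa => aaa
  | bbbababbbaba => bbbabbbaba => bbbbaba => bbbba
  | aabbab => bab => b
  | bab => b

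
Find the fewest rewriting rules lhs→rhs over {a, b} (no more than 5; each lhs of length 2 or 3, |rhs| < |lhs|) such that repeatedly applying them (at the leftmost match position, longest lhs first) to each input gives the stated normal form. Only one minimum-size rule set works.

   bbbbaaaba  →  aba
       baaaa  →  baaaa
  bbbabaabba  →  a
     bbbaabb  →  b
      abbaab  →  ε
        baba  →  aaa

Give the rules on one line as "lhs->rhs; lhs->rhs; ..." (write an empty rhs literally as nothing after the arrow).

aab->b; abb->b; bab->aa; bb->

  | bbbbaaaba => bbaaaba => aaaba => aba
  | baaaa
  | bbbabaabba => babaabba => aaaabba => aabba => bba => a
  | bbbaabb => baabb => bbb => b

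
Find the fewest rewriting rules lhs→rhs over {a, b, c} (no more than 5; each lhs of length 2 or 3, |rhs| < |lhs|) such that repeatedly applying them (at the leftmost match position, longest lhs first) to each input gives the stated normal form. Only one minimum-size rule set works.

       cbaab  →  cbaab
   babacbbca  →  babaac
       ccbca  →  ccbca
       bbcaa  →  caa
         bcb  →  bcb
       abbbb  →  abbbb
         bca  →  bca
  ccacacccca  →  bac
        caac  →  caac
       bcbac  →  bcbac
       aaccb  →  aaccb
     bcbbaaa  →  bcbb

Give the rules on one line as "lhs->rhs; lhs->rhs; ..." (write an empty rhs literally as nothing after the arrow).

  | cbaab
  | babacbbca => babacca => babaac
  | ccbca
  | bbcaa => caa

aaa->; bbc->c; cca->ac; ccc->ab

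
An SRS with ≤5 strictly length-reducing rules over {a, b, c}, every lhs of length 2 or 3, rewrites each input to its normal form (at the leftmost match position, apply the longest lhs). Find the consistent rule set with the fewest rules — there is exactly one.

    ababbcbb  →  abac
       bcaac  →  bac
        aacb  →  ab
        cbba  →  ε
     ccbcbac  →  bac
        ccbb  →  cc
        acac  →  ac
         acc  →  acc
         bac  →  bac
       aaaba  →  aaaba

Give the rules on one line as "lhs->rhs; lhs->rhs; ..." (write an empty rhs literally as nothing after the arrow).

  | ababbcbb => abacbb => abac
  | bcaac => bac
  | aacb => ab
  | cbba => ca => ε

aac->a; bb->; ca->; cbc->a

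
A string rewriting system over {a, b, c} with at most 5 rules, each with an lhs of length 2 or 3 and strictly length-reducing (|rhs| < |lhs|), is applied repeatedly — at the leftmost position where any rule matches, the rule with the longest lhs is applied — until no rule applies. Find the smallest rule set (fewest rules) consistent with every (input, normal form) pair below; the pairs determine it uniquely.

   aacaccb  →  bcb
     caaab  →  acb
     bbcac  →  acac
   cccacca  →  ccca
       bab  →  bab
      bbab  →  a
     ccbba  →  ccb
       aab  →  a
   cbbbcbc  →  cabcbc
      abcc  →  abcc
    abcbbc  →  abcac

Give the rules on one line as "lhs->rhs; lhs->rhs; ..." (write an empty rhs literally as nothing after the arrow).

aa->b; acc->; bb->a; cba->ac

  | aacaccb => bcaccb => bcb
  | caaab => cbab => acb
  | bbcac => acac
  | cccacca => ccca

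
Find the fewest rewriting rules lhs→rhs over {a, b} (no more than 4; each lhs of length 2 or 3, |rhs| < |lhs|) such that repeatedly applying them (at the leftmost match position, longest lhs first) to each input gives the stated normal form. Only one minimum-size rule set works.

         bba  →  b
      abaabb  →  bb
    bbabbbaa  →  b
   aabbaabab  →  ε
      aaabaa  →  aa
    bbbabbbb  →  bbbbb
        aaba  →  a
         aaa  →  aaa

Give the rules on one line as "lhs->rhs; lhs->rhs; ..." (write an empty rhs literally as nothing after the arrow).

ab->; aba->ab; ba->; bab->

  | bba => b
  | abaabb => ababb => abbb => bb
  | bbabbbaa => bbbaa => bba => b
  | aabbaabab => abaabab => ababab => abbab => bab => ε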